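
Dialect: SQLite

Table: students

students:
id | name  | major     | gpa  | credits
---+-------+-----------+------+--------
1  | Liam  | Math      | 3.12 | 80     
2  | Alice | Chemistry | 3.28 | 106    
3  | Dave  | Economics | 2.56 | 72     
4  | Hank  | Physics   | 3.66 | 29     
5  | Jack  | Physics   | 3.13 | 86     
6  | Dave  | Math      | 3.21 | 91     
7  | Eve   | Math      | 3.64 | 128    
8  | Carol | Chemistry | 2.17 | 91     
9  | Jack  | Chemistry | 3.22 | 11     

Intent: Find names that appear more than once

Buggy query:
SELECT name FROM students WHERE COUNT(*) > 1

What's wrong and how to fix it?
Bug: COUNT(*) is an aggregate and cannot be used in WHERE

Fix: GROUP BY name, then filter groups with HAVING COUNT(*) > 1

Corrected query:
SELECT name FROM students GROUP BY name HAVING COUNT(*) > 1

Result:
name
----
Dave
Jack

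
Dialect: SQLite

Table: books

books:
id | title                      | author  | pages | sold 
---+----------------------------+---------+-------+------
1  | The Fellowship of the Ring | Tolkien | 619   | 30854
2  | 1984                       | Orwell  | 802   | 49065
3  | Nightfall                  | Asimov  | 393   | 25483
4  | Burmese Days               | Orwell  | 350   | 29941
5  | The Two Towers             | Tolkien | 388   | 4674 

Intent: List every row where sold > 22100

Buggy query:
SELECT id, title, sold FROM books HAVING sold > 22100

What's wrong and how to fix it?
Bug: This is a non-aggregate query (no GROUP BY, no aggregates), so in SQLite the HAVING clause is invalid here; a row-level condition belongs in WHERE

Fix: Use WHERE for row-level filtering

Corrected query:
SELECT id, title, sold FROM books WHERE sold > 22100

Result:
id | title                      | sold 
---+----------------------------+------
1  | The Fellowship of the Ring | 30854
2  | 1984                       | 49065
3  | Nightfall                  | 25483
4  | Burmese Days               | 29941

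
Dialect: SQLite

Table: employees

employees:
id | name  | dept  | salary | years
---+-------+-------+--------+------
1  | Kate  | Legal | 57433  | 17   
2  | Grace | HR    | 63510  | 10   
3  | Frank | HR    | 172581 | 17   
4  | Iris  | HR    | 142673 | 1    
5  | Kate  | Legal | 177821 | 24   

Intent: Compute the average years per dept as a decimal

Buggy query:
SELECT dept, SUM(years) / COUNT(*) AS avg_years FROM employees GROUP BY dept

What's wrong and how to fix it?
Bug: SUM(years) and COUNT(*) are both integers; the division truncates the fractional part

Fix: Multiply by 1.0 (or CAST to REAL) to force floating-point division

Corrected query:
SELECT dept, SUM(years) * 1.0 / COUNT(*) AS avg_years FROM employees GROUP BY dept

Result:
dept  | avg_years
------+----------
HR    | 9.333333 
Legal | 20.5     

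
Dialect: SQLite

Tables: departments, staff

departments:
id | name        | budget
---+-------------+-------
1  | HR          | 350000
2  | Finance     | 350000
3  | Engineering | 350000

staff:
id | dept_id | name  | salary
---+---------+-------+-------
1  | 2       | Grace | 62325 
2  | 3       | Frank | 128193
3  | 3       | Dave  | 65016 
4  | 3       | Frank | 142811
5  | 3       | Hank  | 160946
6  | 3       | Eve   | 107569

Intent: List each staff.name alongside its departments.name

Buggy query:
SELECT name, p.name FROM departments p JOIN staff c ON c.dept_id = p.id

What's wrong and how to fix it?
Bug: 'name' exists in both joined tables, so the database can't tell which one is meant

Fix: Prefix ambiguous columns with the table alias

Corrected query:
SELECT c.name, p.name FROM departments p JOIN staff c ON c.dept_id = p.id

Result:
name  | name       
------+------------
Grace | Finance    
Frank | Engineering
Dave  | Engineering
Frank | Engineering
Hank  | Engineering
Eve   | Engineering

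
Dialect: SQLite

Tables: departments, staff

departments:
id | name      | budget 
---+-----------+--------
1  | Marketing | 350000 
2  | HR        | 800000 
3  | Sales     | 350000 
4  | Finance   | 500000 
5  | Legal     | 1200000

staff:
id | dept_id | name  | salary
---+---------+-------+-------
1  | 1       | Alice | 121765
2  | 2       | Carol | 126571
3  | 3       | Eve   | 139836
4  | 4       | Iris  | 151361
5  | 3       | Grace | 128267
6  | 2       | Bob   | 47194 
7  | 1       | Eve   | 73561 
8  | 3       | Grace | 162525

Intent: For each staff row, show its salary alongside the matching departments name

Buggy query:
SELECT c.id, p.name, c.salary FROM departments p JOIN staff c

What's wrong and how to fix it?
Bug: JOIN with no ON clause produces a cartesian product; every staff row pairs with every departments row

Fix: Add ON c.dept_id = p.id to the JOIN

Corrected query:
SELECT c.id, p.name, c.salary FROM departments p JOIN staff c ON c.dept_id = p.id

Result:
id | name      | salary
---+-----------+-------
1  | Marketing | 121765
2  | HR        | 126571
3  | Sales     | 139836
4  | Finance   | 151361
5  | Sales     | 128267
6  | HR        | 47194 
7  | Marketing | 73561 
8  | Sales     | 162525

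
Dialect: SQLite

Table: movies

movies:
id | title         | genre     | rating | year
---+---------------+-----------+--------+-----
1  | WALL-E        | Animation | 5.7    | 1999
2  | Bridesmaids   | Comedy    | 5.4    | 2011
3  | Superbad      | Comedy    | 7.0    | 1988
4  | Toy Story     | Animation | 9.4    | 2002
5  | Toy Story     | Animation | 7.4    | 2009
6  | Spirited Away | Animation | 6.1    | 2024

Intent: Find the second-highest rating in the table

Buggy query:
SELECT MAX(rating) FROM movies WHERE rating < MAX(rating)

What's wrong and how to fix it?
Bug: MAX(rating) on the right of the comparison is an aggregate-in-WHERE error

Fix: Put the inner MAX in a scalar subquery

Corrected query:
SELECT MAX(rating) FROM movies WHERE rating < (SELECT MAX(rating) FROM movies)

Result:
MAX(rating)
-----------
7.4        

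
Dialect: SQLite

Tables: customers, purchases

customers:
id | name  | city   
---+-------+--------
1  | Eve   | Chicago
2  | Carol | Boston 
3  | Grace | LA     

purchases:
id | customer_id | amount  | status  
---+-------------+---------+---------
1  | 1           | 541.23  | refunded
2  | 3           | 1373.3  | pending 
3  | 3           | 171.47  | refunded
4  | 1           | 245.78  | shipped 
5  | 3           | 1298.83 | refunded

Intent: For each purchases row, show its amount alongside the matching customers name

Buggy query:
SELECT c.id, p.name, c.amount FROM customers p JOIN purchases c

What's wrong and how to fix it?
Bug: Missing join condition: each purchases row is matched to all customers rows instead of just its own

Fix: Specify the join condition linking the foreign key to the parent id

Corrected query:
SELECT c.id, p.name, c.amount FROM customers p JOIN purchases c ON c.customer_id = p.id

Result:
id | name  | amount 
---+-------+--------
1  | Eve   | 541.23 
2  | Grace | 1373.3 
3  | Grace | 171.47 
4  | Eve   | 245.78 
5  | Grace | 1298.83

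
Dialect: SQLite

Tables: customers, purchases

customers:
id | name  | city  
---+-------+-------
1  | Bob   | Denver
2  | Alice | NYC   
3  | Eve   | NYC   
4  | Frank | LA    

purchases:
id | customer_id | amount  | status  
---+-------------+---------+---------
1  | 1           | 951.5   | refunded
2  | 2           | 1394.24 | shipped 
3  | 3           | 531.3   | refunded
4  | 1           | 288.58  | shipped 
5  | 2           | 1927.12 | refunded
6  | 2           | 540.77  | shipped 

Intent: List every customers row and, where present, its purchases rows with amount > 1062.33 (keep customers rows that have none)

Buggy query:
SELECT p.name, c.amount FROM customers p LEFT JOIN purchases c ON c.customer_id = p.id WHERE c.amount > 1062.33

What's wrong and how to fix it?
Bug: Filtering c.amount in WHERE discards the NULL rows produced by LEFT JOIN, turning it into an inner join

Fix: Put 'c.amount > 1062.33' in the JOIN's ON clause instead of WHERE

Corrected query:
SELECT p.name, c.amount FROM customers p LEFT JOIN purchases c ON c.customer_id = p.id AND c.amount > 1062.33

Result:
name  | amount 
------+--------
Bob   | NULL   
Alice | 1394.24
Alice | 1927.12
Eve   | NULL   
Frank | NULL   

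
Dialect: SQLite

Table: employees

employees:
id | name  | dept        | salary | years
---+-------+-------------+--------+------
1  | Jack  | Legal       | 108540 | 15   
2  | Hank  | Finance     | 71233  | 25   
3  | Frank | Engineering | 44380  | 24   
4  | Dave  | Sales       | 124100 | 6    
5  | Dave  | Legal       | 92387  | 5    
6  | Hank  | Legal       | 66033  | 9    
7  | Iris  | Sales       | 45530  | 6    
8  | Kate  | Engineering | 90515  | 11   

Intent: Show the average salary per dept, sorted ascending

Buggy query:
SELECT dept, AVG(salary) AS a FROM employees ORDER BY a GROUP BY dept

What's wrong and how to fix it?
Bug: GROUP BY must precede ORDER BY

Fix: Reorder: SELECT … FROM … GROUP BY … ORDER BY …

Corrected query:
SELECT dept, AVG(salary) AS a FROM employees GROUP BY dept ORDER BY a

Result:
dept        | a           
------------+-------------
Engineering | 67447.5     
Finance     | 71233       
Sales       | 84815       
Legal       | 88986.666667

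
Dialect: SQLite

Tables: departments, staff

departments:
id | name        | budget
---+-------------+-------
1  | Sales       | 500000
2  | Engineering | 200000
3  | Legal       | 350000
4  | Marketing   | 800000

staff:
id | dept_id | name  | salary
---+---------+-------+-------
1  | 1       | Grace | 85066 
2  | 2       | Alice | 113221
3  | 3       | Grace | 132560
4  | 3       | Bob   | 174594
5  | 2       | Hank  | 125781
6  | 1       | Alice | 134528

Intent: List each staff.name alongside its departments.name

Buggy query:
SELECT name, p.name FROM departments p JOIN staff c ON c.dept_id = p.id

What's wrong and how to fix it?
Bug: Both tables have a 'name' column; the unqualified reference is ambiguous

Fix: Prefix ambiguous columns with the table alias

Corrected query:
SELECT c.name, p.name FROM departments p JOIN staff c ON c.dept_id = p.id

Result:
name  | name       
------+------------
Grace | Sales      
Alice | Engineering
Grace | Legal      
Bob   | Legal      
Hank  | Engineering
Alice | Sales      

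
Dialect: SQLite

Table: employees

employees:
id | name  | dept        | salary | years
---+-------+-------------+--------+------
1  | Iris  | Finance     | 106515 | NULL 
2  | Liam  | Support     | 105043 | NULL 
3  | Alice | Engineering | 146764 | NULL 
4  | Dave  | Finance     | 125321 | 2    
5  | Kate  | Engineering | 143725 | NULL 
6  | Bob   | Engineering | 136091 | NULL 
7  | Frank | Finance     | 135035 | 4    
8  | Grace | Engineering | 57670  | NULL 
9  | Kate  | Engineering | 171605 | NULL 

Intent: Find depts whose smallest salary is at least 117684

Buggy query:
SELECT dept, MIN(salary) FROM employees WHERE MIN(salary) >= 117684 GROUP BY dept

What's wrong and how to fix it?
Bug: Aggregates like MIN are computed per group after WHERE runs

Fix: Use HAVING for the per-group MIN condition

Corrected query:
SELECT dept, MIN(salary) FROM employees GROUP BY dept HAVING MIN(salary) >= 117684

Result:
(no rows)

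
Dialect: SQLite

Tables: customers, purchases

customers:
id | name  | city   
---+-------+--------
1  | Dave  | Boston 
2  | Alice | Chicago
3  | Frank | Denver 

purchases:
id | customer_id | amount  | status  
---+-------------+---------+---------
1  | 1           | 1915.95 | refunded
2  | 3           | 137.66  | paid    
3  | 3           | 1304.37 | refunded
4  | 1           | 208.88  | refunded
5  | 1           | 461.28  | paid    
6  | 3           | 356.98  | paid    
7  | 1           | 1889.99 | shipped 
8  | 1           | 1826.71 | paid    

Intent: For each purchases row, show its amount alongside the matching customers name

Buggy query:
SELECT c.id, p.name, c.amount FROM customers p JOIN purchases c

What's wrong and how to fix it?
Bug: Missing join condition: each purchases row is matched to all customers rows instead of just its own

Fix: Add ON c.customer_id = p.id to the JOIN

Corrected query:
SELECT c.id, p.name, c.amount FROM customers p JOIN purchases c ON c.customer_id = p.id

Result:
id | name  | amount 
---+-------+--------
1  | Dave  | 1915.95
2  | Frank | 137.66 
3  | Frank | 1304.37
4  | Dave  | 208.88 
5  | Dave  | 461.28 
6  | Frank | 356.98 
7  | Dave  | 1889.99
8  | Dave  | 1826.71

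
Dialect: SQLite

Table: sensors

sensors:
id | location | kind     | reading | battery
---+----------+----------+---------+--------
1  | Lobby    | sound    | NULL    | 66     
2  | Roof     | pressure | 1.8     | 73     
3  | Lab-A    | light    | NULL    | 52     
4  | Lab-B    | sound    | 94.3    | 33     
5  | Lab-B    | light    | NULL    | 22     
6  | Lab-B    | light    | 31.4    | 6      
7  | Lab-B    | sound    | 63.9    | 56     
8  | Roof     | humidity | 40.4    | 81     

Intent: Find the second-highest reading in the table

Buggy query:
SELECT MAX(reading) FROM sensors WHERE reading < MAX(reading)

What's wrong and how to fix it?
Bug: MAX(reading) on the right of the comparison is an aggregate-in-WHERE error

Fix: Compute the overall MAX in a subquery, then take MAX of rows below it

Corrected query:
SELECT MAX(reading) FROM sensors WHERE reading < (SELECT MAX(reading) FROM sensors)

Result:
MAX(reading)
------------
63.9        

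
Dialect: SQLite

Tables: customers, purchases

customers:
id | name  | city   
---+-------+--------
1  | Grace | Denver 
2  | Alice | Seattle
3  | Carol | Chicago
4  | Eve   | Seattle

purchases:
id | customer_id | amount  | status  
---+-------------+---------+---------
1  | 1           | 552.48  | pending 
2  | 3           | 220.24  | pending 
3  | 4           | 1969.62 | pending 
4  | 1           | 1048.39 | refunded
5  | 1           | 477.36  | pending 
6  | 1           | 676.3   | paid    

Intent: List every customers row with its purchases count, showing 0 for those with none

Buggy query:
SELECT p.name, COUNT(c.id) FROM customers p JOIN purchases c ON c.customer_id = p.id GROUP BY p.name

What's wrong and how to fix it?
Bug: An inner join excludes parents with zero children

Fix: Use LEFT JOIN so parents without children still appear (COUNT(c.id) gives 0)

Corrected query:
SELECT p.name, COUNT(c.id) FROM customers p LEFT JOIN purchases c ON c.customer_id = p.id GROUP BY p.name

Result:
name  | COUNT(c.id)
------+------------
Alice | 0          
Carol | 1          
Eve   | 1          
Grace | 4          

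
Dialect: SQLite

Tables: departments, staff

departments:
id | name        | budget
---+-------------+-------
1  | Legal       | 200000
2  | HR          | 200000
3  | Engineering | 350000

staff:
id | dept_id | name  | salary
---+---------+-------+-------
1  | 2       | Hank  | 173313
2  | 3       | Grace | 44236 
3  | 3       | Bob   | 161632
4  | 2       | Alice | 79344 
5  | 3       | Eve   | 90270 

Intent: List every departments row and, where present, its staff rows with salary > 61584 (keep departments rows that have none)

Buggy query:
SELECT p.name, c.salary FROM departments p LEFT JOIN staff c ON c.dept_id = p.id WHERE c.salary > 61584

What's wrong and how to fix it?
Bug: A WHERE condition on the right-hand table after LEFT JOIN drops unmatched parents

Fix: Put 'c.salary > 61584' in the JOIN's ON clause instead of WHERE

Corrected query:
SELECT p.name, c.salary FROM departments p LEFT JOIN staff c ON c.dept_id = p.id AND c.salary > 61584

Result:
name        | salary
------------+-------
Legal       | NULL  
HR          | 79344 
HR          | 173313
Engineering | 90270 
Engineering | 161632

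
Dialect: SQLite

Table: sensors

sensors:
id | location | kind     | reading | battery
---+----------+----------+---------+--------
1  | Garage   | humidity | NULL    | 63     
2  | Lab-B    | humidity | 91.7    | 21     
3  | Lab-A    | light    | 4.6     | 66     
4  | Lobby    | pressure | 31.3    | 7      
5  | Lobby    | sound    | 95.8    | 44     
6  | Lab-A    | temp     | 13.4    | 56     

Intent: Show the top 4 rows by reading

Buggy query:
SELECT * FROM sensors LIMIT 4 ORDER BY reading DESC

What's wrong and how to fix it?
Bug: LIMIT must come after ORDER BY

Fix: Swap the clauses: ORDER BY first, then LIMIT

Corrected query:
SELECT * FROM sensors ORDER BY reading DESC LIMIT 4

Result:
id | location | kind     | reading | battery
---+----------+----------+---------+--------
5  | Lobby    | sound    | 95.8    | 44     
2  | Lab-B    | humidity | 91.7    | 21     
4  | Lobby    | pressure | 31.3    | 7      
6  | Lab-A    | temp     | 13.4    | 56     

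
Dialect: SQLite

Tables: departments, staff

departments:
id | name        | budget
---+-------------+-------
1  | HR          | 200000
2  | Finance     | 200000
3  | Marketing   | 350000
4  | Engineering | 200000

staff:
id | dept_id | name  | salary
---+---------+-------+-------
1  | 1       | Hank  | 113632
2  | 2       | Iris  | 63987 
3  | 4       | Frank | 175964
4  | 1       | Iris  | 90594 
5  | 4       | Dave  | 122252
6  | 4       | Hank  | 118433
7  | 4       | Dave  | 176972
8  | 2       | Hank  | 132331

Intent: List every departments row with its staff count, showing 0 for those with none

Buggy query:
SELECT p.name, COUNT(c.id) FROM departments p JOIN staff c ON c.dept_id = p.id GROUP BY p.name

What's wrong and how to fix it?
Bug: An inner join excludes parents with zero children

Fix: Switch to LEFT JOIN to retain unmatched parent rows

Corrected query:
SELECT p.name, COUNT(c.id) FROM departments p LEFT JOIN staff c ON c.dept_id = p.id GROUP BY p.name

Result:
name        | COUNT(c.id)
------------+------------
Engineering | 4          
Finance     | 2          
HR          | 2          
Marketing   | 0          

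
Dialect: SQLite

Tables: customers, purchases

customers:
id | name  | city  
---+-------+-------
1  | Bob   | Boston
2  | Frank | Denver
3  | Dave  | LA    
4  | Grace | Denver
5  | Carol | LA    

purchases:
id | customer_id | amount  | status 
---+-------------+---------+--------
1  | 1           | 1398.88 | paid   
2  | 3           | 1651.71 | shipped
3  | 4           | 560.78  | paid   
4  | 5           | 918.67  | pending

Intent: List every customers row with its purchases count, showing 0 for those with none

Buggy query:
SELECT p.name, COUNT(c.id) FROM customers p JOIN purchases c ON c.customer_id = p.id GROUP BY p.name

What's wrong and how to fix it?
Bug: An inner join excludes parents with zero children

Fix: Use LEFT JOIN so parents without children still appear (COUNT(c.id) gives 0)

Corrected query:
SELECT p.name, COUNT(c.id) FROM customers p LEFT JOIN purchases c ON c.customer_id = p.id GROUP BY p.name

Result:
name  | COUNT(c.id)
------+------------
Bob   | 1          
Carol | 1          
Dave  | 1          
Frank | 0          
Grace | 1          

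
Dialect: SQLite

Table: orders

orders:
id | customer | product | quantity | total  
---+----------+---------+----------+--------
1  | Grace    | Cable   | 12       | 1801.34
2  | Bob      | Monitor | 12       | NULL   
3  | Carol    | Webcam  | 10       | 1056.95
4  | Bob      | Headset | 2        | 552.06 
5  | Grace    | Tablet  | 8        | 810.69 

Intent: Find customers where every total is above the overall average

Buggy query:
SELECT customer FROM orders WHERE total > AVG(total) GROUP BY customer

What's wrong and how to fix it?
Bug: AVG() is an aggregate; it can't sit directly in WHERE

Fix: Use a subquery for AVG and a HAVING MIN(...) filter so the condition holds for every row in the group

Corrected query:
SELECT customer FROM orders GROUP BY customer HAVING MIN(total) > (SELECT AVG(total) FROM orders)

Result:
customer
--------
Carol   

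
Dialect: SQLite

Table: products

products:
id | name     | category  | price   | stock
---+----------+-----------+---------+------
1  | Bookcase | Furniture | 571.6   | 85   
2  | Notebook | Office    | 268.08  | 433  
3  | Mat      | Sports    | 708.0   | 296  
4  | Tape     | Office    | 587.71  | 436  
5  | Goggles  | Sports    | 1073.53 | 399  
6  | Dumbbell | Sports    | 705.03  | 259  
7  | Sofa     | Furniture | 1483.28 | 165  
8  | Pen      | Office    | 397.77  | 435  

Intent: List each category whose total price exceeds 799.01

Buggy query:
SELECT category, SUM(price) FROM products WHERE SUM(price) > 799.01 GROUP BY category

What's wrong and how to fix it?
Bug: SUM(price) is an aggregate, but WHERE filters rows before aggregation

Fix: Use HAVING (which filters groups after aggregation) instead of WHERE

Corrected query:
SELECT category, SUM(price) FROM products GROUP BY category HAVING SUM(price) > 799.01

Result:
category  | SUM(price)
----------+-----------
Furniture | 2054.88   
Office    | 1253.56   
Sports    | 2486.56   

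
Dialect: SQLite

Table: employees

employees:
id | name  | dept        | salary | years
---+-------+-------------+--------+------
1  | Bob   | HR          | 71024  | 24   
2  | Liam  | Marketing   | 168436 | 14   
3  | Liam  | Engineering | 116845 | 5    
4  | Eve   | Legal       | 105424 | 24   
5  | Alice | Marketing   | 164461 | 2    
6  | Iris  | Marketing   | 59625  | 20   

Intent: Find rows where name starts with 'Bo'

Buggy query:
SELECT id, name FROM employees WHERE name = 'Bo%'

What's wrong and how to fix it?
Bug: '=' compares the literal string including the % character; pattern matching needs LIKE

Fix: Use LIKE for wildcard pattern matching

Corrected query:
SELECT id, name FROM employees WHERE name LIKE 'Bo%'

Result:
id | name
---+-----
1  | Bob 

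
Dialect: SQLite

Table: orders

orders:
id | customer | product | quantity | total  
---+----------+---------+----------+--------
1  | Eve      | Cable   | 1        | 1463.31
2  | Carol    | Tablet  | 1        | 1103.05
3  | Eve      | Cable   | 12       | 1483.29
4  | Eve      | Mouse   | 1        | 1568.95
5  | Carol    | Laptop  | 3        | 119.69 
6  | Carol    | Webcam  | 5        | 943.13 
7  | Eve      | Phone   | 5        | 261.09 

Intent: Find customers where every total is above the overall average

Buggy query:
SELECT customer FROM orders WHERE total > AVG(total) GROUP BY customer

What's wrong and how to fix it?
Bug: AVG() is an aggregate; it can't sit directly in WHERE

Fix: Use a subquery for AVG and a HAVING MIN(...) filter so the condition holds for every row in the group

Corrected query:
SELECT customer FROM orders GROUP BY customer HAVING MIN(total) > (SELECT AVG(total) FROM orders)

Result:
(no rows)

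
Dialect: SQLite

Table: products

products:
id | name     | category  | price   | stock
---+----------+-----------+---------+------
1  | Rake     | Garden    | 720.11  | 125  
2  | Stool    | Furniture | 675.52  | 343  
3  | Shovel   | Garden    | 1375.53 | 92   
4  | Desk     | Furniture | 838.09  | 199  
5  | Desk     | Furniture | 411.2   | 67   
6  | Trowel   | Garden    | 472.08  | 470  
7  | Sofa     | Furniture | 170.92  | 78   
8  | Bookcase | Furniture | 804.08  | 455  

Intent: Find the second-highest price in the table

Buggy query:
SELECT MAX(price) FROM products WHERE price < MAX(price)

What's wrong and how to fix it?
Bug: The inner MAX is an aggregate inside WHERE, which is not allowed

Fix: Put the inner MAX in a scalar subquery

Corrected query:
SELECT MAX(price) FROM products WHERE price < (SELECT MAX(price) FROM products)

Result:
MAX(price)
----------
838.09    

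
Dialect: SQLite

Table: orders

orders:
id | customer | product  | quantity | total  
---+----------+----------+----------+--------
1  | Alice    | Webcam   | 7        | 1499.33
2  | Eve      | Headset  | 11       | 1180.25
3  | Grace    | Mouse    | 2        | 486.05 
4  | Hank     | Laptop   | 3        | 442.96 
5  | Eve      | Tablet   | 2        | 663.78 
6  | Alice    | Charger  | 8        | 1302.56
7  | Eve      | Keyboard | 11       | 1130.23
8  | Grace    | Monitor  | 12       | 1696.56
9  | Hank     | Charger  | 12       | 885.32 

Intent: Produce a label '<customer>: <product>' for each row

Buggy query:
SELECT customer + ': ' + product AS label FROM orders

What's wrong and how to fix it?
Bug: '+' is numeric addition; on text columns SQLite converts them to 0 instead of concatenating

Fix: Replace + with || to concatenate text

Corrected query:
SELECT customer || ': ' || product AS label FROM orders

Result:
label         
--------------
Alice: Webcam 
Eve: Headset  
Grace: Mouse  
Hank: Laptop  
Eve: Tablet   
Alice: Charger
Eve: Keyboard 
Grace: Monitor
Hank: Charger 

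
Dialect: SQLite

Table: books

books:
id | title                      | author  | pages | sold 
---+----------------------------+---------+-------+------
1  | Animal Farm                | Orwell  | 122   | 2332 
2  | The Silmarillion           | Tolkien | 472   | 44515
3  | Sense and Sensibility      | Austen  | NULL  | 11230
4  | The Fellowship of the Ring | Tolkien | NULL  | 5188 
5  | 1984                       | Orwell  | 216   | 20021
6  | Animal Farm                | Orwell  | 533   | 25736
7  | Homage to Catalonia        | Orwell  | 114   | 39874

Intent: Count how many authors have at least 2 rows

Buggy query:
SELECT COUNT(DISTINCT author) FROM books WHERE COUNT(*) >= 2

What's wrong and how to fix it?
Bug: WHERE filters individual rows, not groups, so a group-level COUNT is invalid there

Fix: Group first with HAVING COUNT(*) >= 2, then COUNT the resulting groups

Corrected query:
SELECT COUNT(*) FROM (SELECT author FROM books GROUP BY author HAVING COUNT(*) >= 2)

Result:
COUNT(*)
--------
2       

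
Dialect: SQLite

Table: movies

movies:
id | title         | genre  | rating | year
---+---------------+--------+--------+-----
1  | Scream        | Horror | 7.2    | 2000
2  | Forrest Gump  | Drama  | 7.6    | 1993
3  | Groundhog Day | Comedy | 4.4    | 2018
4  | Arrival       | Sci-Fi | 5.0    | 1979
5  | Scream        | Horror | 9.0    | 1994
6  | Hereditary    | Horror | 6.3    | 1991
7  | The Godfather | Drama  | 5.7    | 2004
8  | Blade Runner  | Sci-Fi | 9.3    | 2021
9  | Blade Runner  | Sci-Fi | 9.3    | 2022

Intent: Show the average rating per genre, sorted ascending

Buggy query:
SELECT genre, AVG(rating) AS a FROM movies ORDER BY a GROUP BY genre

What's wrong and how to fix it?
Bug: ORDER BY appears before GROUP BY; SQL clause order requires GROUP BY first

Fix: Move ORDER BY to the end, after GROUP BY

Corrected query:
SELECT genre, AVG(rating) AS a FROM movies GROUP BY genre ORDER BY a

Result:
genre  | a       
-------+---------
Comedy | 4.4     
Drama  | 6.65    
Horror | 7.5     
Sci-Fi | 7.866667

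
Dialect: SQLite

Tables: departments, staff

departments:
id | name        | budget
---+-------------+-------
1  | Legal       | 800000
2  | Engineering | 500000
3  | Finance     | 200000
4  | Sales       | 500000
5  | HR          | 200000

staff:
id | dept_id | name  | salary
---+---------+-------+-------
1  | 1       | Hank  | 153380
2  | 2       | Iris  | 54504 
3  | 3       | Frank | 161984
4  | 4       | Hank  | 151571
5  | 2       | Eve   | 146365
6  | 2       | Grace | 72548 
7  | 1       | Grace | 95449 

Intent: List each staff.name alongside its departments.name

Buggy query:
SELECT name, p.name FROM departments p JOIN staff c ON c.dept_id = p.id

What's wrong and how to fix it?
Bug: Both tables have a 'name' column; the unqualified reference is ambiguous

Fix: Qualify the column with its table alias (c.name)

Corrected query:
SELECT c.name, p.name FROM departments p JOIN staff c ON c.dept_id = p.id

Result:
name  | name       
------+------------
Hank  | Legal      
Iris  | Engineering
Frank | Finance    
Hank  | Sales      
Eve   | Engineering
Grace | Engineering
Grace | Legal      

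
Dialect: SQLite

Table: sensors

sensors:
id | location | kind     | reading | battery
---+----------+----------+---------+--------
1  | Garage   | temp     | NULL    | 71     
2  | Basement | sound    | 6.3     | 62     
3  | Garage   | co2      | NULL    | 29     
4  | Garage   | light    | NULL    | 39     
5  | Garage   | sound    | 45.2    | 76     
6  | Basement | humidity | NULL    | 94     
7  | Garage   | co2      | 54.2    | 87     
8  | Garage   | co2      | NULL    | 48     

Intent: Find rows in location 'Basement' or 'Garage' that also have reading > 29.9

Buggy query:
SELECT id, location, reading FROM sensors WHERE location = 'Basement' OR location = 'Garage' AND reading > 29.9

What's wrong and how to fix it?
Bug: Without parentheses, AND is evaluated before OR, so the reading filter only applies to the 'Garage' branch

Fix: Group the OR with parentheses (or use IN), then AND the threshold

Corrected query:
SELECT id, location, reading FROM sensors WHERE (location = 'Basement' OR location = 'Garage') AND reading > 29.9

Result:
id | location | reading
---+----------+--------
5  | Garage   | 45.2   
7  | Garage   | 54.2   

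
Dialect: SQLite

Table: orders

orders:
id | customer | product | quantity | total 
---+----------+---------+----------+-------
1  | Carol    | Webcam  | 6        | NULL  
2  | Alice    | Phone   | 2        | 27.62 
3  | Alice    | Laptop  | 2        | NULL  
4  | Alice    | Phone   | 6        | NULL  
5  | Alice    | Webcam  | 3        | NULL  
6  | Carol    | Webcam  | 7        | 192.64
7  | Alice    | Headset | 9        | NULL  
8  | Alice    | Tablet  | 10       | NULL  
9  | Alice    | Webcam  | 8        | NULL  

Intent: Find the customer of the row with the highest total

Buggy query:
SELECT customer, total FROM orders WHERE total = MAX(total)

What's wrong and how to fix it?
Bug: WHERE is evaluated per row; an aggregate over the whole table isn't defined there

Fix: Wrap MAX in a scalar subquery so WHERE compares against a single value

Corrected query:
SELECT customer, total FROM orders WHERE total = (SELECT MAX(total) FROM orders)

Result:
customer | total 
---------+-------
Carol    | 192.64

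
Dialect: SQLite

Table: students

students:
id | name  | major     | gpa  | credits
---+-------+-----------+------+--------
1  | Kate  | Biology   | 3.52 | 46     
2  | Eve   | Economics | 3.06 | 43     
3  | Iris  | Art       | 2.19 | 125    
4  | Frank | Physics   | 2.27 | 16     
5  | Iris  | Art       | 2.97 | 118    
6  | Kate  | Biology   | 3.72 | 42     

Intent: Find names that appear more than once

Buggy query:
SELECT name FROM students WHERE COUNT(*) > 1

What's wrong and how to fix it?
Bug: WHERE can't reference COUNT(*); aggregates are computed after WHERE

Fix: GROUP BY name, then filter groups with HAVING COUNT(*) > 1

Corrected query:
SELECT name FROM students GROUP BY name HAVING COUNT(*) > 1

Result:
name
----
Iris
Kate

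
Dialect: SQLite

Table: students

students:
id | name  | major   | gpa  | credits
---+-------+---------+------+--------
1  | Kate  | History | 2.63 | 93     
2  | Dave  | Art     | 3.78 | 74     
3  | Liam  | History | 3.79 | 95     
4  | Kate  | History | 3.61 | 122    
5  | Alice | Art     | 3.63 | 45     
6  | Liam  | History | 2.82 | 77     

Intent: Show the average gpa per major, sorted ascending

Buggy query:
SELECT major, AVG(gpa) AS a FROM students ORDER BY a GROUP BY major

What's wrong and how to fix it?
Bug: ORDER BY appears before GROUP BY; SQL clause order requires GROUP BY first

Fix: Reorder: SELECT … FROM … GROUP BY … ORDER BY …

Corrected query:
SELECT major, AVG(gpa) AS a FROM students GROUP BY major ORDER BY a

Result:
major   | a     
--------+-------
History | 3.2125
Art     | 3.705 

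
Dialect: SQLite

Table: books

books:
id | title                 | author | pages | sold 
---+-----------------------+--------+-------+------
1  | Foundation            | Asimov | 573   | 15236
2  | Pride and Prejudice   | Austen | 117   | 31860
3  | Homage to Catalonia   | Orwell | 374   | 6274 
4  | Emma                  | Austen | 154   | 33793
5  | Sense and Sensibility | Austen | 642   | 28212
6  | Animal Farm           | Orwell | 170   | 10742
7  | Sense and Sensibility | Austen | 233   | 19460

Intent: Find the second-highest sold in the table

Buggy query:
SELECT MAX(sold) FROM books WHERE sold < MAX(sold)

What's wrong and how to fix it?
Bug: The inner MAX is an aggregate inside WHERE, which is not allowed

Fix: Compute the overall MAX in a subquery, then take MAX of rows below it

Corrected query:
SELECT MAX(sold) FROM books WHERE sold < (SELECT MAX(sold) FROM books)

Result:
MAX(sold)
---------
31860    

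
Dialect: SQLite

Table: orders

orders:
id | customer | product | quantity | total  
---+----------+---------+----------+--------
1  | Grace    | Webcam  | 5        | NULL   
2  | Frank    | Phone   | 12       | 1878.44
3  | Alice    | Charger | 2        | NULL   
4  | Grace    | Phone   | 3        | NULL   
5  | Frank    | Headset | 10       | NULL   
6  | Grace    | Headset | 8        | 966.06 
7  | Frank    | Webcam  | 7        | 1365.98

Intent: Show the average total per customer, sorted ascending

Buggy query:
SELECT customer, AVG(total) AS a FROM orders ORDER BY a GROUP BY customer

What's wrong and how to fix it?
Bug: GROUP BY must precede ORDER BY

Fix: Move ORDER BY to the end, after GROUP BY

Corrected query:
SELECT customer, AVG(total) AS a FROM orders GROUP BY customer ORDER BY a

Result:
customer | a      
---------+--------
Alice    | NULL   
Grace    | 966.06 
Frank    | 1622.21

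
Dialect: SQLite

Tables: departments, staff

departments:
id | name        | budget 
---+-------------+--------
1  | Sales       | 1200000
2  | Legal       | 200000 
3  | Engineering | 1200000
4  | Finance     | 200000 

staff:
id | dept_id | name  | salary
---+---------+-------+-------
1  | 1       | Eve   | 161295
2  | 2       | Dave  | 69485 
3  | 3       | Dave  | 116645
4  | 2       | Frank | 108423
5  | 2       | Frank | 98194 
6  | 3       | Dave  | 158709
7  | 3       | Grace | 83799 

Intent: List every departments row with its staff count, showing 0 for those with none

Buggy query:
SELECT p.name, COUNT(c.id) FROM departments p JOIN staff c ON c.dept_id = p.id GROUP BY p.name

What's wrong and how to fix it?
Bug: An inner join excludes parents with zero children

Fix: Use LEFT JOIN so parents without children still appear (COUNT(c.id) gives 0)

Corrected query:
SELECT p.name, COUNT(c.id) FROM departments p LEFT JOIN staff c ON c.dept_id = p.id GROUP BY p.name

Result:
name        | COUNT(c.id)
------------+------------
Engineering | 3          
Finance     | 0          
Legal       | 3          
Sales       | 1          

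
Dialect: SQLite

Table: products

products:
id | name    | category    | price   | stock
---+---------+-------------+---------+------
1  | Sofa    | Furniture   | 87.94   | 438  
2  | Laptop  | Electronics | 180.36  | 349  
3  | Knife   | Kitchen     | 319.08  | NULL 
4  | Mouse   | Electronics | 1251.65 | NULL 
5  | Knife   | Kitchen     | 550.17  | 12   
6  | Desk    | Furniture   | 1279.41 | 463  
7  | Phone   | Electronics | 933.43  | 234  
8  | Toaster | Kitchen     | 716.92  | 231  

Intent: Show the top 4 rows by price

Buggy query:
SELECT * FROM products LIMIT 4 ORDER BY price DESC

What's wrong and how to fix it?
Bug: LIMIT must come after ORDER BY

Fix: Sort with ORDER BY, then apply LIMIT

Corrected query:
SELECT * FROM products ORDER BY price DESC LIMIT 4

Result:
id | name    | category    | price   | stock
---+---------+-------------+---------+------
6  | Desk    | Furniture   | 1279.41 | 463  
4  | Mouse   | Electronics | 1251.65 | NULL 
7  | Phone   | Electronics | 933.43  | 234  
8  | Toaster | Kitchen     | 716.92  | 231  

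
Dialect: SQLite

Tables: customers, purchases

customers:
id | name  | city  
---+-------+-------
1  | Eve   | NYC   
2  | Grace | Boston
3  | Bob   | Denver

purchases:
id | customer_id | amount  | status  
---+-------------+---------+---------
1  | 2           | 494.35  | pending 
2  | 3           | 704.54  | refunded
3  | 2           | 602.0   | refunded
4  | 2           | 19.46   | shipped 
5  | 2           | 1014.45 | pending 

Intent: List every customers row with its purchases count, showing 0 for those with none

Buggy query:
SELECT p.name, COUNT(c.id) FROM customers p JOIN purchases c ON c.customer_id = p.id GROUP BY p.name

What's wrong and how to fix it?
Bug: An inner join excludes parents with zero children

Fix: Use LEFT JOIN so parents without children still appear (COUNT(c.id) gives 0)

Corrected query:
SELECT p.name, COUNT(c.id) FROM customers p LEFT JOIN purchases c ON c.customer_id = p.id GROUP BY p.name

Result:
name  | COUNT(c.id)
------+------------
Bob   | 1          
Eve   | 0          
Grace | 4          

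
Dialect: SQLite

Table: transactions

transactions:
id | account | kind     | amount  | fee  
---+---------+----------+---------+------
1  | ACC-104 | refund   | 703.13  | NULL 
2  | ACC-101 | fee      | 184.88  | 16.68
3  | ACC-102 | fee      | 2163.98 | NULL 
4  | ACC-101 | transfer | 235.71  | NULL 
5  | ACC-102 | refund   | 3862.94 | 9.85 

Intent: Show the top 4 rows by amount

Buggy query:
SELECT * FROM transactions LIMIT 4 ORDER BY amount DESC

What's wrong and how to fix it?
Bug: LIMIT must come after ORDER BY

Fix: Sort with ORDER BY, then apply LIMIT

Corrected query:
SELECT * FROM transactions ORDER BY amount DESC LIMIT 4

Result:
id | account | kind     | amount  | fee 
---+---------+----------+---------+-----
5  | ACC-102 | refund   | 3862.94 | 9.85
3  | ACC-102 | fee      | 2163.98 | NULL
1  | ACC-104 | refund   | 703.13  | NULL
4  | ACC-101 | transfer | 235.71  | NULL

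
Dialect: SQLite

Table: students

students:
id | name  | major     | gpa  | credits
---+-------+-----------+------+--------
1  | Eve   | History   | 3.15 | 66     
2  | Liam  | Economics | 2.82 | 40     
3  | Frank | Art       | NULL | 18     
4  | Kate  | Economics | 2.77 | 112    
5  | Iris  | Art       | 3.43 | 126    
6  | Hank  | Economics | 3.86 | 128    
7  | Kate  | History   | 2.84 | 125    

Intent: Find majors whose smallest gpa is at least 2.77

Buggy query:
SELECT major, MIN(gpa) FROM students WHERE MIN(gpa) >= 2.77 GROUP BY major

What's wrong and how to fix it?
Bug: MIN() in WHERE is a misuse of aggregate

Fix: Replace WHERE with HAVING after the GROUP BY

Corrected query:
SELECT major, MIN(gpa) FROM students GROUP BY major HAVING MIN(gpa) >= 2.77

Result:
major     | MIN(gpa)
----------+---------
Art       | 3.43    
Economics | 2.77    
History   | 2.84    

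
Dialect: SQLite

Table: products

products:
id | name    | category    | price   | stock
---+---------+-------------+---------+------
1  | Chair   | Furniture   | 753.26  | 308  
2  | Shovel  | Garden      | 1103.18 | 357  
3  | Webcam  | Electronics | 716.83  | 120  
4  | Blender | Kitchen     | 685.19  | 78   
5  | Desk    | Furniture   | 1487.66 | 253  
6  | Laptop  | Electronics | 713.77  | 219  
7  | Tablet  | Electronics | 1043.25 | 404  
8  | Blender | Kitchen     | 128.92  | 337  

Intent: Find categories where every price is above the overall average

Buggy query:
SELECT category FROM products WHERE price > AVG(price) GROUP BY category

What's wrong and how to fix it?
Bug: WHERE evaluates per row before aggregation, so AVG() is unavailable

Fix: Compute the overall average in a scalar subquery and compare each group's MIN against it in HAVING

Corrected query:
SELECT category FROM products GROUP BY category HAVING MIN(price) > (SELECT AVG(price) FROM products)

Result:
category
--------
Garden  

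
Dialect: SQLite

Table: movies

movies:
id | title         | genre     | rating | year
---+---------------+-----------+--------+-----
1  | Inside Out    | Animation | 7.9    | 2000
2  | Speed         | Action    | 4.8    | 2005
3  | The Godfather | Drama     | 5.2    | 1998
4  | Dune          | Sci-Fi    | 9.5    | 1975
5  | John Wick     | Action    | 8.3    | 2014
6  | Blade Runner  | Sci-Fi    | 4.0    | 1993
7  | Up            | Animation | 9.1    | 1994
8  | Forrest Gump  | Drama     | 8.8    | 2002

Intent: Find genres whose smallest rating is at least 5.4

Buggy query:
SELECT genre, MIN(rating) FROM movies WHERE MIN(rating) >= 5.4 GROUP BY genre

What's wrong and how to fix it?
Bug: MIN() in WHERE is a misuse of aggregate

Fix: Replace WHERE with HAVING after the GROUP BY

Corrected query:
SELECT genre, MIN(rating) FROM movies GROUP BY genre HAVING MIN(rating) >= 5.4

Result:
genre     | MIN(rating)
----------+------------
Animation | 7.9        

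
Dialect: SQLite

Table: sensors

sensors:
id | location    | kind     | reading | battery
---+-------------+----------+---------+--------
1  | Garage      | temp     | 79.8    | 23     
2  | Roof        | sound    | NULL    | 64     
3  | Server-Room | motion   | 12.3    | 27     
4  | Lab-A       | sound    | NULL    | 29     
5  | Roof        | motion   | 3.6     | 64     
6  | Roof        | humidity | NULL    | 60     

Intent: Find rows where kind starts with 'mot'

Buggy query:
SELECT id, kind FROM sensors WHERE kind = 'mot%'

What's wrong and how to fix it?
Bug: Wildcards only work with LIKE; '=' treats '%' as a literal character

Fix: Use LIKE for wildcard pattern matching

Corrected query:
SELECT id, kind FROM sensors WHERE kind LIKE 'mot%'

Result:
id | kind  
---+-------
3  | motion
5  | motion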